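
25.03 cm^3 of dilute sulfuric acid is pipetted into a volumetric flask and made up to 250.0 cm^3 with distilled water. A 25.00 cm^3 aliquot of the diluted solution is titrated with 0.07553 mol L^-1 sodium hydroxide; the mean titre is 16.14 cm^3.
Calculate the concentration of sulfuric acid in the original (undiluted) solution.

0.2435 mol/L

H2SO4 + 2 NaOH → Na2SO4 + 2 H2O
n(NaOH) = 0.01614 × 0.07553 = 1.219 × 10^-3 mol
From the 1:2 ratio, n(H2SO4) in the aliquot = 1/2 × 1.219 × 10^-3 = 6.095 × 10^-4 mol
[H2SO4]_dilute = 6.095 × 10^-4 / 0.02500 = 0.02438 mol/L
Dilution factor = 250.0 / 25.03 = 9.988
[H2SO4]_stock = 0.02438 × 9.988 = 0.2435 mol/L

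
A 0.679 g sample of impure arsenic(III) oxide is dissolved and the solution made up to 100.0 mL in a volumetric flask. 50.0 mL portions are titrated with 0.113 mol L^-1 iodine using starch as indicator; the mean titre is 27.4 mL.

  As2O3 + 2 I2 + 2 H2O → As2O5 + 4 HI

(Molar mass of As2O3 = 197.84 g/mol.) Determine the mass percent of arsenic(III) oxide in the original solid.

90.2 %

n(I2) per titration = 0.0274 × 0.113 = 3.10 × 10^-3 mol
From the 1:2 ratio, n(As2O3) in each aliquot = 1/2 × 3.10 × 10^-3 = 1.55 × 10^-3 mol
n(As2O3) in the whole flask = 1.55 × 10^-3 × 100.0/50.0 = 3.10 × 10^-3 mol
mass of As2O3 = 3.10 × 10^-3 × 197.84 = 0.613 g
% As2O3 = 0.613 / 0.679 × 100 = 90.2 %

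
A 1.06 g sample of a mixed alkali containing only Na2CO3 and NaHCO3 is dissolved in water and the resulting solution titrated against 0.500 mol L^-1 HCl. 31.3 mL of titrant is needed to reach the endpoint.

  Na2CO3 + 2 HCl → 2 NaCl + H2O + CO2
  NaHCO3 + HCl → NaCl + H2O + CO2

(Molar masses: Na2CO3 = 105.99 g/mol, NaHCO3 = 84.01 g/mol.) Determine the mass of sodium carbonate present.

0.435 g

n(HCl) = 0.0313 × 0.500 = 0.0157 mol
Let x = n(Na2CO3), y = n(NaHCO3).
Titrant: 2x + 1y = 0.0157;  mass: 105.99x + 84.01y = 1.06
Solving, x = 4.11 × 10^-3 mol, y = 7.44 × 10^-3 mol
mass of Na2CO3 = 4.11 × 10^-3 × 105.99 = 0.435 g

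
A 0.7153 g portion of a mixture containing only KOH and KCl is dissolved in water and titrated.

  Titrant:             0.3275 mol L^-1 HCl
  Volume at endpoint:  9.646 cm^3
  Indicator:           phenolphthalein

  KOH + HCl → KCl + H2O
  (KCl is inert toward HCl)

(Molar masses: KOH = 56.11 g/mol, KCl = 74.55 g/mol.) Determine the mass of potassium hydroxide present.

0.1773 g

n(HCl) = 0.009646 × 0.3275 = 3.159 × 10^-3 mol
Let x = n(KOH), y = n(KCl).
Titrant: 1x = 3.159 × 10^-3;  mass: 56.11x + 74.55y = 0.7153
Solving, x = 3.159 × 10^-3 mol, y = 7.217 × 10^-3 mol
mass of KOH = 3.159 × 10^-3 × 56.11 = 0.1773 g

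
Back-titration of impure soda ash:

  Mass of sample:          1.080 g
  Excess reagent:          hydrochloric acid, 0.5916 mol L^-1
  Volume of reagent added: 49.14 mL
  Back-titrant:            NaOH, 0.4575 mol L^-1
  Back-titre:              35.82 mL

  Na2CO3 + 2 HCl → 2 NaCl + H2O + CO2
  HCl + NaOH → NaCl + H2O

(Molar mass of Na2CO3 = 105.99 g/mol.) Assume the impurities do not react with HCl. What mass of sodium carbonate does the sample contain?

0.6722 g

n(HCl) added = 0.04914 × 0.5916 = 0.02907 mol
n(NaOH) used in back-titration = 0.03582 × 0.4575 = 0.01639 mol
n(HCl) left over = 0.01639 mol (1:1 ratio)
n(HCl) consumed by analyte = 0.02907 − 0.01639 = 0.01268 mol
From the 1:2 ratio, n(Na2CO3) = 1/2 × 0.01268 = 6.342 × 10^-3 mol
mass of Na2CO3 = 6.342 × 10^-3 × 105.99 = 0.6722 g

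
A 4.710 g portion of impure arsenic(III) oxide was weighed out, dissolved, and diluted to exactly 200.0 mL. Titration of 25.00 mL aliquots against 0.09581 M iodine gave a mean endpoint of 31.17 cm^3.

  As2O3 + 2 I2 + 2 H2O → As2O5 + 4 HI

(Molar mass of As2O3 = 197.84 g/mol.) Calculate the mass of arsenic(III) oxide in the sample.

2.363 g

n(I2) per titration = 0.03117 × 0.09581 = 2.986 × 10^-3 mol
From the 1:2 ratio, n(As2O3) in each aliquot = 1/2 × 2.986 × 10^-3 = 1.493 × 10^-3 mol
n(As2O3) in the whole flask = 1.493 × 10^-3 × 200.0/25.00 = 0.01195 mol
mass of As2O3 = 0.01195 × 197.84 = 2.363 g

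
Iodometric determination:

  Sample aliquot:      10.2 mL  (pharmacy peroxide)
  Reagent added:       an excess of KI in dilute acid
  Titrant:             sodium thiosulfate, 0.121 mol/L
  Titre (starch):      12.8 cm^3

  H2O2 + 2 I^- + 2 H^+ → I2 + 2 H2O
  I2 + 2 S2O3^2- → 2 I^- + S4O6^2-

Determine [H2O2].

n(S2O3^2-) = 0.0128 × 0.121 = 1.55 × 10^-3 mol
n(I2) = n(S2O3^2-)/2 = 7.74 × 10^-4 mol
n(H2O2) in the aliquot = 7.74 × 10^-4 mol (1:1 ratio)
[H2O2] = 7.74 × 10^-4 / 0.0102 = 0.0759 mol/L

0.0759 mol/L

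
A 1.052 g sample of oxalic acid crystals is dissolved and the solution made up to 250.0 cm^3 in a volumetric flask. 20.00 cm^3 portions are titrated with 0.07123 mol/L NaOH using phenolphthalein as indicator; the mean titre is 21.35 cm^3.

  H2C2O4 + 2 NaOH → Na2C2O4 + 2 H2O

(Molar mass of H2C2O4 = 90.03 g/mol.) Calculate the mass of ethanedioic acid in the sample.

0.8557 g

n(NaOH) per titration = 0.02135 × 0.07123 = 1.521 × 10^-3 mol
From the 1:2 ratio, n(H2C2O4) in each aliquot = 1/2 × 1.521 × 10^-3 = 7.604 × 10^-4 mol
n(H2C2O4) in the whole flask = 7.604 × 10^-4 × 250.0/20.00 = 9.505 × 10^-3 mol
mass of H2C2O4 = 9.505 × 10^-3 × 90.03 = 0.8557 g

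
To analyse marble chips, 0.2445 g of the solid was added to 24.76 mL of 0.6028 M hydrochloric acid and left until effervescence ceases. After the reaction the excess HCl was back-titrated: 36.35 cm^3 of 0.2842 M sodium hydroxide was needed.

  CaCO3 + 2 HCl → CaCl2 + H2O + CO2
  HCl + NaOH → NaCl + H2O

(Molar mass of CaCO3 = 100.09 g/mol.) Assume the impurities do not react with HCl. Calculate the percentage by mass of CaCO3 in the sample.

94.04 %

n(HCl) added = 0.02476 × 0.6028 = 0.01493 mol
n(NaOH) used in back-titration = 0.03635 × 0.2842 = 0.01033 mol
n(HCl) left over = 0.01033 mol (1:1 ratio)
n(HCl) consumed by analyte = 0.01493 − 0.01033 = 4.595 × 10^-3 mol
From the 1:2 ratio, n(CaCO3) = 1/2 × 4.595 × 10^-3 = 2.297 × 10^-3 mol
mass of CaCO3 = 2.297 × 10^-3 × 100.09 = 0.2299 g
% CaCO3 = 0.2299 / 0.2445 × 100 = 94.04 %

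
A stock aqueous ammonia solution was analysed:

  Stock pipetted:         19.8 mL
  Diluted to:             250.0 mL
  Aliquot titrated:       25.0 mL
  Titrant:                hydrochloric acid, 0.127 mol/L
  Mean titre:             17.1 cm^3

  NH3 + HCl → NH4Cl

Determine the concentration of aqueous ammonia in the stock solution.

1.10 mol/L

n(HCl) = 0.0171 × 0.127 = 2.17 × 10^-3 mol
n(NH3) in the aliquot = 2.17 × 10^-3 mol (1:1 ratio)
[NH3]_dilute = 2.17 × 10^-3 / 0.0250 = 0.0869 mol/L
Dilution factor = 250.0 / 19.8 = 12.63
[NH3]_stock = 0.0869 × 12.63 = 1.10 mol/L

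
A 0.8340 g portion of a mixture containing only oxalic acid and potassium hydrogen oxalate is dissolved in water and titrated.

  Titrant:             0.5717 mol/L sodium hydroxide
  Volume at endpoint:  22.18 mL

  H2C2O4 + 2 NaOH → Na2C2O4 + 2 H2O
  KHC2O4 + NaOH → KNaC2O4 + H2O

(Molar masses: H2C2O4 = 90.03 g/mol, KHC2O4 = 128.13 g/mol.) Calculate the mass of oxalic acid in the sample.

n(NaOH) = 0.02218 × 0.5717 = 0.01268 mol
Let x = n(H2C2O4), y = n(KHC2O4).
Titrant: 2x + 1y = 0.01268;  mass: 90.03x + 128.13y = 0.8340
Solving, x = 4.757 × 10^-3 mol, y = 3.167 × 10^-3 mol
mass of H2C2O4 = 4.757 × 10^-3 × 90.03 = 0.4283 g

0.4283 g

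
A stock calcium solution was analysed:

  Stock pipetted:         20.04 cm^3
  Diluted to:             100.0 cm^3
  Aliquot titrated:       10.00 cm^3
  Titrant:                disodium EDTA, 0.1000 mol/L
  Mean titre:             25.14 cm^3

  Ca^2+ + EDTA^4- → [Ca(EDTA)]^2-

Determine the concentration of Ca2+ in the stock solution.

n(EDTA) = 0.02514 × 0.1000 = 2.514 × 10^-3 mol
n(Ca2+) in the aliquot = 2.514 × 10^-3 mol (1:1 ratio)
[Ca2+]_dilute = 2.514 × 10^-3 / 0.01000 = 0.2514 mol/L
Dilution factor = 100.0 / 20.04 = 4.990
[Ca2+]_stock = 0.2514 × 4.990 = 1.254 mol/L

1.254 mol/L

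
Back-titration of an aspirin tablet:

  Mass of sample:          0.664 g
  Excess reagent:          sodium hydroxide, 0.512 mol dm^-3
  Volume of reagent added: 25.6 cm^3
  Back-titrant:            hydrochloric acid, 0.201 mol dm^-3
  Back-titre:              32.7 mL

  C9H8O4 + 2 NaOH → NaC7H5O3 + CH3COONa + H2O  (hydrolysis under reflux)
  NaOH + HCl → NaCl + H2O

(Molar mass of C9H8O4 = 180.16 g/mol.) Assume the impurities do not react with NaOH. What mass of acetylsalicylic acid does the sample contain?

0.589 g

n(NaOH) added = 0.0256 × 0.512 = 0.0131 mol
n(HCl) used in back-titration = 0.0327 × 0.201 = 6.57 × 10^-3 mol
n(NaOH) left over = 6.57 × 10^-3 mol (1:1 ratio)
n(NaOH) consumed by analyte = 0.0131 − 6.57 × 10^-3 = 6.53 × 10^-3 mol
From the 1:2 ratio, n(C9H8O4) = 1/2 × 6.53 × 10^-3 = 3.27 × 10^-3 mol
mass of C9H8O4 = 3.27 × 10^-3 × 180.16 = 0.589 g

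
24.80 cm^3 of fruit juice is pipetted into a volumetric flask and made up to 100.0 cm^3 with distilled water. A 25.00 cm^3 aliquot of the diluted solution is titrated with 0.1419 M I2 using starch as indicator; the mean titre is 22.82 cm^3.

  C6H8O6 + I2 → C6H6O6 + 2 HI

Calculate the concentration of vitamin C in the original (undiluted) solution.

n(I2) = 0.02282 × 0.1419 = 3.238 × 10^-3 mol
n(C6H8O6) in the aliquot = 3.238 × 10^-3 mol (1:1 ratio)
[C6H8O6]_dilute = 3.238 × 10^-3 / 0.02500 = 0.1295 mol/L
Dilution factor = 100.0 / 24.80 = 4.032
[C6H8O6]_stock = 0.1295 × 4.032 = 0.5223 mol/L

0.5223 M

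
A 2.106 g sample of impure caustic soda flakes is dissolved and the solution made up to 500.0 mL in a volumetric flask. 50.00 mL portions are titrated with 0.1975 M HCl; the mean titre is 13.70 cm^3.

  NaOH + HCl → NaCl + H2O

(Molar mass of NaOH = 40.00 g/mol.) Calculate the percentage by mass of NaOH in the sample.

51.39 %

n(HCl) per titration = 0.01370 × 0.1975 = 2.706 × 10^-3 mol
n(NaOH) in each aliquot = 2.706 × 10^-3 mol (1:1 ratio)
n(NaOH) in the whole flask = 2.706 × 10^-3 × 500.0/50.00 = 0.02706 mol
mass of NaOH = 0.02706 × 40.00 = 1.082 g
% NaOH = 1.082 / 2.106 × 100 = 51.39 %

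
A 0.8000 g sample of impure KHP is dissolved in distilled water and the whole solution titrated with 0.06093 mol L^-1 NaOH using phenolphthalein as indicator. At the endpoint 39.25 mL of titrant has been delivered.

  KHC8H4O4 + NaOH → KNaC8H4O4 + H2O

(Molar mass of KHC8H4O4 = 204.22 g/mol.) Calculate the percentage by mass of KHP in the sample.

n(NaOH) = 0.03925 L × 0.06093 mol/L = 2.392 × 10^-3 mol
n(KHC8H4O4) = 2.392 × 10^-3 mol (1:1 ratio)
mass of KHC8H4O4 = 2.392 × 10^-3 × 204.22 g/mol = 0.4884 g
% KHC8H4O4 = 0.4884 / 0.8000 × 100 = 61.05 %

61.05 %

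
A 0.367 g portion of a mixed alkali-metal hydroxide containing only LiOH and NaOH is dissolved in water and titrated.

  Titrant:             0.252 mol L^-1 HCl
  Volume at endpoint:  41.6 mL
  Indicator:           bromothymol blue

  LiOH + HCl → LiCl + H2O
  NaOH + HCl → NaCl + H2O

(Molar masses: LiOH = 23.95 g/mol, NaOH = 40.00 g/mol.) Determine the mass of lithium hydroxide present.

n(HCl) = 0.0416 × 0.252 = 0.0105 mol
Let x = n(LiOH), y = n(NaOH).
Titrant: 1x + 1y = 0.0105;  mass: 23.95x + 40.00y = 0.367
Solving, x = 3.26 × 10^-3 mol, y = 7.22 × 10^-3 mol
mass of LiOH = 3.26 × 10^-3 × 23.95 = 0.0781 g

0.0781 g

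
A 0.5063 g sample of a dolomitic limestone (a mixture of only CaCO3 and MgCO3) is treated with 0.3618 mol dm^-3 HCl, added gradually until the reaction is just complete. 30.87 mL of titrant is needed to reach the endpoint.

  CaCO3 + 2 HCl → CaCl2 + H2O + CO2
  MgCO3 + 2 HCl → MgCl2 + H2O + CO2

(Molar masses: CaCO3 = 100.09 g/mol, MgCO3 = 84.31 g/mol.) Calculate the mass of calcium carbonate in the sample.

n(HCl) = 0.03087 × 0.3618 = 0.01117 mol
Let x = n(CaCO3), y = n(MgCO3).
Titrant: 2x + 2y = 0.01117;  mass: 100.09x + 84.31y = 0.5063
Solving, x = 2.248 × 10^-3 mol, y = 3.336 × 10^-3 mol
mass of CaCO3 = 2.248 × 10^-3 × 100.09 = 0.2250 g

0.2250 g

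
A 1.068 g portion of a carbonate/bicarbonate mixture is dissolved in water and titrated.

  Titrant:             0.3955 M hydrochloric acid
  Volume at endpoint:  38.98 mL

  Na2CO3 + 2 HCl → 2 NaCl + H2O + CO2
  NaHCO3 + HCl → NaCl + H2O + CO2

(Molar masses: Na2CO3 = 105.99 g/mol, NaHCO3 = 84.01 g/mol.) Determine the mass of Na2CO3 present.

n(HCl) = 0.03898 × 0.3955 = 0.01542 mol
Let x = n(Na2CO3), y = n(NaHCO3).
Titrant: 2x + 1y = 0.01542;  mass: 105.99x + 84.01y = 1.068
Solving, x = 3.662 × 10^-3 mol, y = 8.093 × 10^-3 mol
mass of Na2CO3 = 3.662 × 10^-3 × 105.99 = 0.3881 g

0.3881 g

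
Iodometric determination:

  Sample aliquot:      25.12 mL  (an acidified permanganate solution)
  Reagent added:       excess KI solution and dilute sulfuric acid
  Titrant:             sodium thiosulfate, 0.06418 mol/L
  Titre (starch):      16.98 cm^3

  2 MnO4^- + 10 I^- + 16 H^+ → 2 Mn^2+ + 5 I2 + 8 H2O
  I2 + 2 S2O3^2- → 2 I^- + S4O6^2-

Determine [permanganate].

0.008677 mol/L

n(S2O3^2-) = 0.01698 × 0.06418 = 1.090 × 10^-3 mol
n(I2) = n(S2O3^2-)/2 = 5.449 × 10^-4 mol
From the 2:5 ratio, n(MnO4^-) in the aliquot = 2/5 × 5.449 × 10^-4 = 2.180 × 10^-4 mol
[MnO4^-] = 2.180 × 10^-4 / 0.02512 = 0.008677 mol/L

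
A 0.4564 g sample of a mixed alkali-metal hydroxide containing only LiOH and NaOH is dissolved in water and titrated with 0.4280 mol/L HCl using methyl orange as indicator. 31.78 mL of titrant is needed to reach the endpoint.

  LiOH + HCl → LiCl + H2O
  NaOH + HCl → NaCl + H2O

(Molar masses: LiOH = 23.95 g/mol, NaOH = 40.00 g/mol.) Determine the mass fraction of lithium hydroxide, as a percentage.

28.67 %

n(HCl) = 0.03178 × 0.4280 = 0.01360 mol
Let x = n(LiOH), y = n(NaOH).
Titrant: 1x + 1y = 0.01360;  mass: 23.95x + 40.00y = 0.4564
Solving, x = 5.463 × 10^-3 mol, y = 8.139 × 10^-3 mol
mass of LiOH = 5.463 × 10^-3 × 23.95 = 0.1308 g
% LiOH = 0.1308 / 0.4564 × 100 = 28.67 %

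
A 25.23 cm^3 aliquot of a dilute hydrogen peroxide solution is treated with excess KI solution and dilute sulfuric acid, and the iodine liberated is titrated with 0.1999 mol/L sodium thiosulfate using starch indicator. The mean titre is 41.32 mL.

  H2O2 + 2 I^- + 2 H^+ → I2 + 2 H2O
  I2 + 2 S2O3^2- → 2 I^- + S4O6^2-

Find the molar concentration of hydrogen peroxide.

0.1637 mol/L

n(S2O3^2-) = 0.04132 × 0.1999 = 8.260 × 10^-3 mol
n(I2) = n(S2O3^2-)/2 = 4.130 × 10^-3 mol
n(H2O2) in the aliquot = 4.130 × 10^-3 mol (1:1 ratio)
[H2O2] = 4.130 × 10^-3 / 0.02523 = 0.1637 mol/L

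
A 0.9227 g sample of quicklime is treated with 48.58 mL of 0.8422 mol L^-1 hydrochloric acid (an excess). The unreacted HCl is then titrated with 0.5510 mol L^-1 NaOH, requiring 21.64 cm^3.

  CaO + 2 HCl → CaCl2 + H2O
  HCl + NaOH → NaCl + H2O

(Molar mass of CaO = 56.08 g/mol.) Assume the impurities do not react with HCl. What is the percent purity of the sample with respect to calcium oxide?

n(HCl) added = 0.04858 × 0.8422 = 0.04091 mol
n(NaOH) used in back-titration = 0.02164 × 0.5510 = 0.01192 mol
n(HCl) left over = 0.01192 mol (1:1 ratio)
n(HCl) consumed by analyte = 0.04091 − 0.01192 = 0.02899 mol
From the 1:2 ratio, n(CaO) = 1/2 × 0.02899 = 0.01450 mol
mass of CaO = 0.01450 × 56.08 = 0.8129 g
% CaO = 0.8129 / 0.9227 × 100 = 88.10 %

88.10 %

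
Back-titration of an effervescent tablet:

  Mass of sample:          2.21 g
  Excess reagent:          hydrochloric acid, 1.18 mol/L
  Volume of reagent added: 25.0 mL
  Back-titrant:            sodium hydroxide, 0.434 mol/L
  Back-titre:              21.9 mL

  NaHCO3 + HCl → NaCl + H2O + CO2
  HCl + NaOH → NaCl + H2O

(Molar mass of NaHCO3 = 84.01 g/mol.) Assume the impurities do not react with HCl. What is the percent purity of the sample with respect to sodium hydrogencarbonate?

n(HCl) added = 0.0250 × 1.18 = 0.0295 mol
n(NaOH) used in back-titration = 0.0219 × 0.434 = 9.50 × 10^-3 mol
n(HCl) left over = 9.50 × 10^-3 mol (1:1 ratio)
n(HCl) consumed by analyte = 0.0295 − 9.50 × 10^-3 = 0.0200 mol
n(NaHCO3) = 0.0200 mol (1:1 ratio)
mass of NaHCO3 = 0.0200 × 84.01 = 1.68 g
% NaHCO3 = 1.68 / 2.21 × 100 = 76.0 %

76.0 %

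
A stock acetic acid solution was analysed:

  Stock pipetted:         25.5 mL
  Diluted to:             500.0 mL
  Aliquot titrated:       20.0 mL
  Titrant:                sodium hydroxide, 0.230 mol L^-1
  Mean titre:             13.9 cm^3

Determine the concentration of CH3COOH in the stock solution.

CH3COOH + NaOH → CH3COONa + H2O
n(NaOH) = 0.0139 × 0.230 = 3.20 × 10^-3 mol
n(CH3COOH) in the aliquot = 3.20 × 10^-3 mol (1:1 ratio)
[CH3COOH]_dilute = 3.20 × 10^-3 / 0.0200 = 0.160 mol/L
Dilution factor = 500.0 / 25.5 = 19.61
[CH3COOH]_stock = 0.160 × 19.61 = 3.13 mol/L

3.13 mol/L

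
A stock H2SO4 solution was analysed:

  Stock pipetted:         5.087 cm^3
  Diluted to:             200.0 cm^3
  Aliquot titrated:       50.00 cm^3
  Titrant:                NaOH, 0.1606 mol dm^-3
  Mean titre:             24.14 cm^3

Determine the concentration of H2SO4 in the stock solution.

H2SO4 + 2 NaOH → Na2SO4 + 2 H2O
n(NaOH) = 0.02414 × 0.1606 = 3.877 × 10^-3 mol
From the 1:2 ratio, n(H2SO4) in the aliquot = 1/2 × 3.877 × 10^-3 = 1.938 × 10^-3 mol
[H2SO4]_dilute = 1.938 × 10^-3 / 0.05000 = 0.03877 mol/L
Dilution factor = 200.0 / 5.087 = 39.32
[H2SO4]_stock = 0.03877 × 39.32 = 1.524 mol/L

1.524 mol/L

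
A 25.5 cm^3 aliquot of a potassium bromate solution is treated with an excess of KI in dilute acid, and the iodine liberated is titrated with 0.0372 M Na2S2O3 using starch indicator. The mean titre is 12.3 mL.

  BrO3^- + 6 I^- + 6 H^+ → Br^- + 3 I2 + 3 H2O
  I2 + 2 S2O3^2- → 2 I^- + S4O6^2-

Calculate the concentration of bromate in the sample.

n(S2O3^2-) = 0.0123 × 0.0372 = 4.58 × 10^-4 mol
n(I2) = n(S2O3^2-)/2 = 2.29 × 10^-4 mol
From the 1:3 ratio, n(BrO3^-) in the aliquot = 1/3 × 2.29 × 10^-4 = 7.63 × 10^-5 mol
[BrO3^-] = 7.63 × 10^-5 / 0.0255 = 0.00299 mol/L

0.00299 M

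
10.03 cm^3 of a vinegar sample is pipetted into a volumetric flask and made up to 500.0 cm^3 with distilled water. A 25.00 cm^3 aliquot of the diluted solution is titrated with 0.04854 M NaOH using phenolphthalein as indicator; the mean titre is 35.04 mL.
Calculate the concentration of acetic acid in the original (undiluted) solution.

CH3COOH + NaOH → CH3COONa + H2O
n(NaOH) = 0.03504 × 0.04854 = 1.701 × 10^-3 mol
n(CH3COOH) in the aliquot = 1.701 × 10^-3 mol (1:1 ratio)
[CH3COOH]_dilute = 1.701 × 10^-3 / 0.02500 = 0.06803 mol/L
Dilution factor = 500.0 / 10.03 = 49.85
[CH3COOH]_stock = 0.06803 × 49.85 = 3.392 mol/L

3.392 M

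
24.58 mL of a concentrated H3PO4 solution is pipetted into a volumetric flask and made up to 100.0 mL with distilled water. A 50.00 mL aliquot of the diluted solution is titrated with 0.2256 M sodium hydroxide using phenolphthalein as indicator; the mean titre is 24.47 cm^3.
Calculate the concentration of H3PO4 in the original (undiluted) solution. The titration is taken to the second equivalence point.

0.2246 M

H3PO4 + 2 NaOH → Na2HPO4 + 2 H2O
n(NaOH) = 0.02447 × 0.2256 = 5.520 × 10^-3 mol
From the 1:2 ratio, n(H3PO4) in the aliquot = 1/2 × 5.520 × 10^-3 = 2.760 × 10^-3 mol
[H3PO4]_dilute = 2.760 × 10^-3 / 0.05000 = 0.05520 mol/L
Dilution factor = 100.0 / 24.58 = 4.068
[H3PO4]_stock = 0.05520 × 4.068 = 0.2246 mol/L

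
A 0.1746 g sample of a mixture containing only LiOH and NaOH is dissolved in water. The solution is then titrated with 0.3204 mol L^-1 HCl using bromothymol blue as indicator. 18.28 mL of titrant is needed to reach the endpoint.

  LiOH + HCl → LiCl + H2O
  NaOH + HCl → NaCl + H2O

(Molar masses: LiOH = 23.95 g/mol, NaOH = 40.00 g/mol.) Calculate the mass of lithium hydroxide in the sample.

n(HCl) = 0.01828 × 0.3204 = 5.857 × 10^-3 mol
Let x = n(LiOH), y = n(NaOH).
Titrant: 1x + 1y = 5.857 × 10^-3;  mass: 23.95x + 40.00y = 0.1746
Solving, x = 3.718 × 10^-3 mol, y = 2.139 × 10^-3 mol
mass of LiOH = 3.718 × 10^-3 × 23.95 = 0.08905 g

0.08905 g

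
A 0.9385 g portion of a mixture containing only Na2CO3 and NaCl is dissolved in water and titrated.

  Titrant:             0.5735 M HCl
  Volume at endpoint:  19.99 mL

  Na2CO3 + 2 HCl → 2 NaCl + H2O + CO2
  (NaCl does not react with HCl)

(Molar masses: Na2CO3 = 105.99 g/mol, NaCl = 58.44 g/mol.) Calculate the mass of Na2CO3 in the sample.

n(HCl) = 0.01999 × 0.5735 = 0.01146 mol
Let x = n(Na2CO3), y = n(NaCl).
Titrant: 2x = 0.01146;  mass: 105.99x + 58.44y = 0.9385
Solving, x = 5.732 × 10^-3 mol, y = 5.663 × 10^-3 mol
mass of Na2CO3 = 5.732 × 10^-3 × 105.99 = 0.6075 g

0.6075 g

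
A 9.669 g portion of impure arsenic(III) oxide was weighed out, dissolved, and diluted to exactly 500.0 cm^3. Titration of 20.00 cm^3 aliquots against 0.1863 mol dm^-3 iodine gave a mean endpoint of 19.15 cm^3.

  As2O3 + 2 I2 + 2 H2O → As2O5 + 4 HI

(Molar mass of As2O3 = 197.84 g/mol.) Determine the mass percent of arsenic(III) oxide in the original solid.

91.25 %

n(I2) per titration = 0.01915 × 0.1863 = 3.568 × 10^-3 mol
From the 1:2 ratio, n(As2O3) in each aliquot = 1/2 × 3.568 × 10^-3 = 1.784 × 10^-3 mol
n(As2O3) in the whole flask = 1.784 × 10^-3 × 500.0/20.00 = 0.04460 mol
mass of As2O3 = 0.04460 × 197.84 = 8.823 g
% As2O3 = 8.823 / 9.669 × 100 = 91.25 %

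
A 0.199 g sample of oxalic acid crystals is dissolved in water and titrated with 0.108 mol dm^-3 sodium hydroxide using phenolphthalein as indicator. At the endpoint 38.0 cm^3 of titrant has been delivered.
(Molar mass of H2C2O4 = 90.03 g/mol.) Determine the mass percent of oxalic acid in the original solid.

H2C2O4 + 2 NaOH → Na2C2O4 + 2 H2O
n(NaOH) = 0.0380 L × 0.108 mol/L = 4.10 × 10^-3 mol
From the 1:2 ratio, n(H2C2O4) = 1/2 × 4.10 × 10^-3 = 2.05 × 10^-3 mol
mass of H2C2O4 = 2.05 × 10^-3 × 90.03 g/mol = 0.185 g
% H2C2O4 = 0.185 / 0.199 × 100 = 92.8 %

92.8 %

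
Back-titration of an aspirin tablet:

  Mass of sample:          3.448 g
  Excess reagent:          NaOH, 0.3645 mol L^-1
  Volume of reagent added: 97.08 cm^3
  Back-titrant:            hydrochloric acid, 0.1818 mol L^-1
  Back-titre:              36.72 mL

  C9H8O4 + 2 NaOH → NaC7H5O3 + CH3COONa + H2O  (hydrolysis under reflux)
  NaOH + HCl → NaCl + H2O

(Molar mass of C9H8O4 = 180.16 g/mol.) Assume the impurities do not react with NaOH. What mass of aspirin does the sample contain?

2.586 g

n(NaOH) added = 0.09708 × 0.3645 = 0.03539 mol
n(HCl) used in back-titration = 0.03672 × 0.1818 = 6.676 × 10^-3 mol
n(NaOH) left over = 6.676 × 10^-3 mol (1:1 ratio)
n(NaOH) consumed by analyte = 0.03539 − 6.676 × 10^-3 = 0.02871 mol
From the 1:2 ratio, n(C9H8O4) = 1/2 × 0.02871 = 0.01435 mol
mass of C9H8O4 = 0.01435 × 180.16 = 2.586 g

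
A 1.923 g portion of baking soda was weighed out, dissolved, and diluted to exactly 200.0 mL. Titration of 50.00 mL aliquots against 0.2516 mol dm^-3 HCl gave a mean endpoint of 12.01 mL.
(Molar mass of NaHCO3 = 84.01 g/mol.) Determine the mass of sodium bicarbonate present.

NaHCO3 + HCl → NaCl + H2O + CO2
n(HCl) per titration = 0.01201 × 0.2516 = 3.022 × 10^-3 mol
n(NaHCO3) in each aliquot = 3.022 × 10^-3 mol (1:1 ratio)
n(NaHCO3) in the whole flask = 3.022 × 10^-3 × 200.0/50.00 = 0.01209 mol
mass of NaHCO3 = 0.01209 × 84.01 = 1.015 g

1.015 g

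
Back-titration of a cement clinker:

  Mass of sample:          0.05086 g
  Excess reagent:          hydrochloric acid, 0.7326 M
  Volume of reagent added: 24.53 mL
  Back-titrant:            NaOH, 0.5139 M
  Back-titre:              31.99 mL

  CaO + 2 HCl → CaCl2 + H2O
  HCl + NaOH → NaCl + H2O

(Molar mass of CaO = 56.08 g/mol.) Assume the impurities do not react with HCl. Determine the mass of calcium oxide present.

0.04293 g

n(HCl) added = 0.02453 × 0.7326 = 0.01797 mol
n(NaOH) used in back-titration = 0.03199 × 0.5139 = 0.01644 mol
n(HCl) left over = 0.01644 mol (1:1 ratio)
n(HCl) consumed by analyte = 0.01797 − 0.01644 = 1.531 × 10^-3 mol
From the 1:2 ratio, n(CaO) = 1/2 × 1.531 × 10^-3 = 7.655 × 10^-4 mol
mass of CaO = 7.655 × 10^-4 × 56.08 = 0.04293 g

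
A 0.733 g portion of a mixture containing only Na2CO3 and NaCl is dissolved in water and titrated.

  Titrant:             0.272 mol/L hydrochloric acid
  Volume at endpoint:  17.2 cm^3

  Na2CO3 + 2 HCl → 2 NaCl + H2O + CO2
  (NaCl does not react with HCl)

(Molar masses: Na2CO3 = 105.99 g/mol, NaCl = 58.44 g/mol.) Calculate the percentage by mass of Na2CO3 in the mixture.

n(HCl) = 0.0172 × 0.272 = 4.68 × 10^-3 mol
Let x = n(Na2CO3), y = n(NaCl).
Titrant: 2x = 4.68 × 10^-3;  mass: 105.99x + 58.44y = 0.733
Solving, x = 2.34 × 10^-3 mol, y = 8.30 × 10^-3 mol
mass of Na2CO3 = 2.34 × 10^-3 × 105.99 = 0.248 g
% Na2CO3 = 0.248 / 0.733 × 100 = 33.8 %

33.8 %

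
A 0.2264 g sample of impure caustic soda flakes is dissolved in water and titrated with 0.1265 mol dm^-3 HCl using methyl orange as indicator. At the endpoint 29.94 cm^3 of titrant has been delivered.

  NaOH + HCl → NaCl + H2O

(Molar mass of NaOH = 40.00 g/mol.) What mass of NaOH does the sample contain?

n(HCl) = 0.02994 L × 0.1265 mol/L = 3.787 × 10^-3 mol
n(NaOH) = 3.787 × 10^-3 mol (1:1 ratio)
mass of NaOH = 3.787 × 10^-3 × 40.00 g/mol = 0.1515 g

0.1515 g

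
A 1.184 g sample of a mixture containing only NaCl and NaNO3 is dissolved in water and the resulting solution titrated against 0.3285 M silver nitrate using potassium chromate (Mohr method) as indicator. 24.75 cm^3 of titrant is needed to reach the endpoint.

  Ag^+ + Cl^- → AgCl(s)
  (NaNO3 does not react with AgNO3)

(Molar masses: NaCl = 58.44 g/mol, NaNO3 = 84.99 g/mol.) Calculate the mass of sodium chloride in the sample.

0.4751 g

n(AgNO3) = 0.02475 × 0.3285 = 8.130 × 10^-3 mol
Let x = n(NaCl), y = n(NaNO3).
Titrant: 1x = 8.130 × 10^-3;  mass: 58.44x + 84.99y = 1.184
Solving, x = 8.130 × 10^-3 mol, y = 8.341 × 10^-3 mol
mass of NaCl = 8.130 × 10^-3 × 58.44 = 0.4751 g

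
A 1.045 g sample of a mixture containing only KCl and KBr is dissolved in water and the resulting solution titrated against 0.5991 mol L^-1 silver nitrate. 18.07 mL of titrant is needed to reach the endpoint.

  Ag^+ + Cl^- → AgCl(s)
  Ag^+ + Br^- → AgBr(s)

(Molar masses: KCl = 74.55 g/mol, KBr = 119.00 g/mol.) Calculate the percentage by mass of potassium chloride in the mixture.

39.04 %

n(AgNO3) = 0.01807 × 0.5991 = 0.01083 mol
Let x = n(KCl), y = n(KBr).
Titrant: 1x + 1y = 0.01083;  mass: 74.55x + 119.00y = 1.045
Solving, x = 5.473 × 10^-3 mol, y = 5.353 × 10^-3 mol
mass of KCl = 5.473 × 10^-3 × 74.55 = 0.4080 g
% KCl = 0.4080 / 1.045 × 100 = 39.04 %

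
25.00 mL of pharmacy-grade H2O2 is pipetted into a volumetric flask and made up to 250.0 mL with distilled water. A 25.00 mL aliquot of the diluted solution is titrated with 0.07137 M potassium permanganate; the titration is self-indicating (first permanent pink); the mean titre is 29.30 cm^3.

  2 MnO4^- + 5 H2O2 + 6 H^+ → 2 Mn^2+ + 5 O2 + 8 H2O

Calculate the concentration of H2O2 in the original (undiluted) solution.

n(KMnO4) = 0.02930 × 0.07137 = 2.091 × 10^-3 mol
From the 5:2 ratio, n(H2O2) in the aliquot = 5/2 × 2.091 × 10^-3 = 5.228 × 10^-3 mol
[H2O2]_dilute = 5.228 × 10^-3 / 0.02500 = 0.2091 mol/L
Dilution factor = 250.0 / 25.00 = 10.00
[H2O2]_stock = 0.2091 × 10.00 = 2.091 mol/L

2.091 M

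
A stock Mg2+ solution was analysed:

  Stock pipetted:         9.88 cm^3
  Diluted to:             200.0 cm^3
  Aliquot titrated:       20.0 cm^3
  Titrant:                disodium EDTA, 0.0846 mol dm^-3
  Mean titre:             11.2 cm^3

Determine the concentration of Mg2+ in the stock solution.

0.959 mol/L

Mg^2+ + EDTA^4- → [Mg(EDTA)]^2-
n(EDTA) = 0.0112 × 0.0846 = 9.48 × 10^-4 mol
n(Mg2+) in the aliquot = 9.48 × 10^-4 mol (1:1 ratio)
[Mg2+]_dilute = 9.48 × 10^-4 / 0.0200 = 0.0474 mol/L
Dilution factor = 200.0 / 9.88 = 20.24
[Mg2+]_stock = 0.0474 × 20.24 = 0.959 mol/L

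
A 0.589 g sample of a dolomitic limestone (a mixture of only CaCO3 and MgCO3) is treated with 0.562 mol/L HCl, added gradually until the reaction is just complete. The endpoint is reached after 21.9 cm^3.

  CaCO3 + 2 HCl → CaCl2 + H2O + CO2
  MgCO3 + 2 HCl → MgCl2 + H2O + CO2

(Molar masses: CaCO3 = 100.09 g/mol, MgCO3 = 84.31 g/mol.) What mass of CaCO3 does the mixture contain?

n(HCl) = 0.0219 × 0.562 = 0.0123 mol
Let x = n(CaCO3), y = n(MgCO3).
Titrant: 2x + 2y = 0.0123;  mass: 100.09x + 84.31y = 0.589
Solving, x = 4.45 × 10^-3 mol, y = 1.71 × 10^-3 mol
mass of CaCO3 = 4.45 × 10^-3 × 100.09 = 0.445 g

0.445 g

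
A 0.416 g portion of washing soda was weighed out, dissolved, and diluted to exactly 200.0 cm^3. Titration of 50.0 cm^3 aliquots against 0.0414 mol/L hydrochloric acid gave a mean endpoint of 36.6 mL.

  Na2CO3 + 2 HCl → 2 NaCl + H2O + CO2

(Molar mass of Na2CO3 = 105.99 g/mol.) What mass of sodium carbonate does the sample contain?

0.321 g

n(HCl) per titration = 0.0366 × 0.0414 = 1.52 × 10^-3 mol
From the 1:2 ratio, n(Na2CO3) in each aliquot = 1/2 × 1.52 × 10^-3 = 7.58 × 10^-4 mol
n(Na2CO3) in the whole flask = 7.58 × 10^-4 × 200.0/50.0 = 3.03 × 10^-3 mol
mass of Na2CO3 = 3.03 × 10^-3 × 105.99 = 0.321 g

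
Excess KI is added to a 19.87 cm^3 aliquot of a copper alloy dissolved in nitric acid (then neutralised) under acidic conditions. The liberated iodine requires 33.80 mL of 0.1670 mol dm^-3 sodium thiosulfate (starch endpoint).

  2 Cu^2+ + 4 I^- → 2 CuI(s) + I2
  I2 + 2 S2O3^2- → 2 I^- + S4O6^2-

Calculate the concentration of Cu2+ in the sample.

n(S2O3^2-) = 0.03380 × 0.1670 = 5.645 × 10^-3 mol
n(I2) = n(S2O3^2-)/2 = 2.822 × 10^-3 mol
From the 2:1 ratio, n(Cu2+) in the aliquot = 2/1 × 2.822 × 10^-3 = 5.645 × 10^-3 mol
[Cu2+] = 5.645 × 10^-3 / 0.01987 = 0.2841 mol/L

0.2841 mol/L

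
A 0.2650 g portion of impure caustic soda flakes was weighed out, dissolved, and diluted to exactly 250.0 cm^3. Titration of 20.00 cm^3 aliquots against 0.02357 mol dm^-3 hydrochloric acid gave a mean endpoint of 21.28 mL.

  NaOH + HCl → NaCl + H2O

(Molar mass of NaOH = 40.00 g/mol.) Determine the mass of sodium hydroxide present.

n(HCl) per titration = 0.02128 × 0.02357 = 5.016 × 10^-4 mol
n(NaOH) in each aliquot = 5.016 × 10^-4 mol (1:1 ratio)
n(NaOH) in the whole flask = 5.016 × 10^-4 × 250.0/20.00 = 6.270 × 10^-3 mol
mass of NaOH = 6.270 × 10^-3 × 40.00 = 0.2508 g

0.2508 g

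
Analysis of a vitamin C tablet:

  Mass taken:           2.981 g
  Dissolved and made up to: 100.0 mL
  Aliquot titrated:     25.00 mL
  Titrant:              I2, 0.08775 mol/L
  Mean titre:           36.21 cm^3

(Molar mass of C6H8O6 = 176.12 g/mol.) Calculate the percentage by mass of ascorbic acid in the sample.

75.09 %

C6H8O6 + I2 → C6H6O6 + 2 HI
n(I2) per titration = 0.03621 × 0.08775 = 3.177 × 10^-3 mol
n(C6H8O6) in each aliquot = 3.177 × 10^-3 mol (1:1 ratio)
n(C6H8O6) in the whole flask = 3.177 × 10^-3 × 100.0/25.00 = 0.01271 mol
mass of C6H8O6 = 0.01271 × 176.12 = 2.238 g
% C6H8O6 = 2.238 / 2.981 × 100 = 75.09 %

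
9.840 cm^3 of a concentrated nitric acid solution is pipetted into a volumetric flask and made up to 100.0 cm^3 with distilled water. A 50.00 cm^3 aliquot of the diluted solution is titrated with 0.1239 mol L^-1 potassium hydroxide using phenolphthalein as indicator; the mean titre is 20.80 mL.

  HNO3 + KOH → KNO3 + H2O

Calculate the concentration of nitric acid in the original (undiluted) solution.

0.5238 mol/L

n(KOH) = 0.02080 × 0.1239 = 2.577 × 10^-3 mol
n(HNO3) in the aliquot = 2.577 × 10^-3 mol (1:1 ratio)
[HNO3]_dilute = 2.577 × 10^-3 / 0.05000 = 0.05154 mol/L
Dilution factor = 100.0 / 9.840 = 10.16
[HNO3]_stock = 0.05154 × 10.16 = 0.5238 mol/L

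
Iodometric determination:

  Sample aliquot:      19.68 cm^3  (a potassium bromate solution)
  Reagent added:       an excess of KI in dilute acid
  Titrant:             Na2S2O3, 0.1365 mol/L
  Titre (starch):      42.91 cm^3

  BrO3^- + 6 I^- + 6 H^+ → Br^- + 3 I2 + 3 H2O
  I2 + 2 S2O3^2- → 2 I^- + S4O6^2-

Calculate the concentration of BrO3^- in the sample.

n(S2O3^2-) = 0.04291 × 0.1365 = 5.857 × 10^-3 mol
n(I2) = n(S2O3^2-)/2 = 2.929 × 10^-3 mol
From the 1:3 ratio, n(BrO3^-) in the aliquot = 1/3 × 2.929 × 10^-3 = 9.762 × 10^-4 mol
[BrO3^-] = 9.762 × 10^-4 / 0.01968 = 0.04960 mol/L

0.04960 mol/L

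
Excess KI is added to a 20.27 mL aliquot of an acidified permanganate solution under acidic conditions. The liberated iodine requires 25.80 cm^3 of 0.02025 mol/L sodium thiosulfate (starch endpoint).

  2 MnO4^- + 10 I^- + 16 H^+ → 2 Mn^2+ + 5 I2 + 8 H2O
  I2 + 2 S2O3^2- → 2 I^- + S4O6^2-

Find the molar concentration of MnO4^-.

0.005155 mol/L

n(S2O3^2-) = 0.02580 × 0.02025 = 5.224 × 10^-4 mol
n(I2) = n(S2O3^2-)/2 = 2.612 × 10^-4 mol
From the 2:5 ratio, n(MnO4^-) in the aliquot = 2/5 × 2.612 × 10^-4 = 1.045 × 10^-4 mol
[MnO4^-] = 1.045 × 10^-4 / 0.02027 = 0.005155 mol/L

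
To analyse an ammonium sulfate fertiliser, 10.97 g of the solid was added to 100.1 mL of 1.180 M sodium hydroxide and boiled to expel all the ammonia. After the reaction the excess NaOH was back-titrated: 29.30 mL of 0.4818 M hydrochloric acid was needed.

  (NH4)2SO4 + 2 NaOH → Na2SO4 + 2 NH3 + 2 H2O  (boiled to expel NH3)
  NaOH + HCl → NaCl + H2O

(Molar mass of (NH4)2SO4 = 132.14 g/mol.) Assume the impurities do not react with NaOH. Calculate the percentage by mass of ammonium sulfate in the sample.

n(NaOH) added = 0.1001 × 1.180 = 0.1181 mol
n(HCl) used in back-titration = 0.02930 × 0.4818 = 0.01412 mol
n(NaOH) left over = 0.01412 mol (1:1 ratio)
n(NaOH) consumed by analyte = 0.1181 − 0.01412 = 0.1040 mol
From the 1:2 ratio, n((NH4)2SO4) = 1/2 × 0.1040 = 0.05200 mol
mass of (NH4)2SO4 = 0.05200 × 132.14 = 6.871 g
% (NH4)2SO4 = 6.871 / 10.97 × 100 = 62.64 %

62.64 %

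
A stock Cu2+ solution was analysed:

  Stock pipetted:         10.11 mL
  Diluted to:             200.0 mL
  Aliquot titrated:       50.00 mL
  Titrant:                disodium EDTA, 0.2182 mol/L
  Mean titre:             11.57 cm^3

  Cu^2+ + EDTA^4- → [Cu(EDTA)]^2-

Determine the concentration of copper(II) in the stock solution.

n(EDTA) = 0.01157 × 0.2182 = 2.525 × 10^-3 mol
n(Cu2+) in the aliquot = 2.525 × 10^-3 mol (1:1 ratio)
[Cu2+]_dilute = 2.525 × 10^-3 / 0.05000 = 0.05049 mol/L
Dilution factor = 200.0 / 10.11 = 19.78
[Cu2+]_stock = 0.05049 × 19.78 = 0.9988 mol/L

0.9988 mol/L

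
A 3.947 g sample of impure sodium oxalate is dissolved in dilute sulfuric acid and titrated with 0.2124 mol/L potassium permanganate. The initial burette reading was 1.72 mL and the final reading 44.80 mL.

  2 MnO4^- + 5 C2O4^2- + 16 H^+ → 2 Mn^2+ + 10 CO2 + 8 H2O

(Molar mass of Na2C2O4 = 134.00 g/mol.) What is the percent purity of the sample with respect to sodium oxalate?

77.66 %

n(KMnO4) = 0.04308 L × 0.2124 mol/L = 9.150 × 10^-3 mol
From the 5:2 ratio, n(Na2C2O4) = 5/2 × 9.150 × 10^-3 = 0.02288 mol
mass of Na2C2O4 = 0.02288 × 134.00 g/mol = 3.065 g
% Na2C2O4 = 3.065 / 3.947 × 100 = 77.66 %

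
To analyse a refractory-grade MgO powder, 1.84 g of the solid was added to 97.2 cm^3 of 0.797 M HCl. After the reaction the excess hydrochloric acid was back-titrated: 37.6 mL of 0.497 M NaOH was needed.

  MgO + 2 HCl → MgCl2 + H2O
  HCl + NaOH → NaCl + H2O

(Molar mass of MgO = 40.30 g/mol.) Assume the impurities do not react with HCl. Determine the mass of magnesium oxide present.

n(HCl) added = 0.0972 × 0.797 = 0.0775 mol
n(NaOH) used in back-titration = 0.0376 × 0.497 = 0.0187 mol
n(HCl) left over = 0.0187 mol (1:1 ratio)
n(HCl) consumed by analyte = 0.0775 − 0.0187 = 0.0588 mol
From the 1:2 ratio, n(MgO) = 1/2 × 0.0588 = 0.0294 mol
mass of MgO = 0.0294 × 40.30 = 1.18 g

1.18 g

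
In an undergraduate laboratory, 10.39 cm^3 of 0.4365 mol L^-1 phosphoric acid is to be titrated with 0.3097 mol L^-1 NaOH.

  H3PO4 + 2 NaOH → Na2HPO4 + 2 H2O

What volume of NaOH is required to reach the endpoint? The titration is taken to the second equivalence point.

29.29 mL

n(H3PO4) = 0.01039 L × 0.4365 mol/L = 4.535 × 10^-3 mol
From the 2:1 stoichiometry, n(NaOH) = 2/1 × 4.535 × 10^-3 = 9.070 × 10^-3 mol
V(NaOH) = 9.070 × 10^-3 mol / 0.3097 mol/L = 0.02929 L = 29.29 mL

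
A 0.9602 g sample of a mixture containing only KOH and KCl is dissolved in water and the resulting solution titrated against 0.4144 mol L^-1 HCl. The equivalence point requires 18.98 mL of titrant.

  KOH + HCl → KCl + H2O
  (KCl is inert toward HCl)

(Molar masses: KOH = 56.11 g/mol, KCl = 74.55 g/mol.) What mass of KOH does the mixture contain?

0.4413 g

n(HCl) = 0.01898 × 0.4144 = 7.865 × 10^-3 mol
Let x = n(KOH), y = n(KCl).
Titrant: 1x = 7.865 × 10^-3;  mass: 56.11x + 74.55y = 0.9602
Solving, x = 7.865 × 10^-3 mol, y = 6.960 × 10^-3 mol
mass of KOH = 7.865 × 10^-3 × 56.11 = 0.4413 g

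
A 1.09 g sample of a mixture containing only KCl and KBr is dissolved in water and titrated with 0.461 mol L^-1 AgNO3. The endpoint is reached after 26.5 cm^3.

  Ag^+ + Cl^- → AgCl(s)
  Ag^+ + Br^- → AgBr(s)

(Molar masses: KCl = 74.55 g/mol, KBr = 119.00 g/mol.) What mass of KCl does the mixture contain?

0.610 g

n(AgNO3) = 0.0265 × 0.461 = 0.0122 mol
Let x = n(KCl), y = n(KBr).
Titrant: 1x + 1y = 0.0122;  mass: 74.55x + 119.00y = 1.09
Solving, x = 8.18 × 10^-3 mol, y = 4.03 × 10^-3 mol
mass of KCl = 8.18 × 10^-3 × 74.55 = 0.610 g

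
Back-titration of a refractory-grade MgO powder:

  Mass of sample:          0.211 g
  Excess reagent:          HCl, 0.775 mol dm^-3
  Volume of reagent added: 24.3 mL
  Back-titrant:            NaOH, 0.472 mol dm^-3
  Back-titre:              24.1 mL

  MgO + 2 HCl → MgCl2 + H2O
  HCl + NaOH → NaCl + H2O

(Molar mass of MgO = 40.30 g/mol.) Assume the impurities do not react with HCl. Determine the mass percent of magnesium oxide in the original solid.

n(HCl) added = 0.0243 × 0.775 = 0.0188 mol
n(NaOH) used in back-titration = 0.0241 × 0.472 = 0.0114 mol
n(HCl) left over = 0.0114 mol (1:1 ratio)
n(HCl) consumed by analyte = 0.0188 − 0.0114 = 7.46 × 10^-3 mol
From the 1:2 ratio, n(MgO) = 1/2 × 7.46 × 10^-3 = 3.73 × 10^-3 mol
mass of MgO = 3.73 × 10^-3 × 40.30 = 0.150 g
% MgO = 0.150 / 0.211 × 100 = 71.2 %

71.2 %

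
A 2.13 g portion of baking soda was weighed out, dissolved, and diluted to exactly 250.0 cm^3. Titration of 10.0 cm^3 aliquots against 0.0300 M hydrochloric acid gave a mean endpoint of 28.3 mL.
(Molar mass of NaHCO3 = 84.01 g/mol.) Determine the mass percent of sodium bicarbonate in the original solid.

NaHCO3 + HCl → NaCl + H2O + CO2
n(HCl) per titration = 0.0283 × 0.0300 = 8.49 × 10^-4 mol
n(NaHCO3) in each aliquot = 8.49 × 10^-4 mol (1:1 ratio)
n(NaHCO3) in the whole flask = 8.49 × 10^-4 × 250.0/10.0 = 0.0212 mol
mass of NaHCO3 = 0.0212 × 84.01 = 1.78 g
% NaHCO3 = 1.78 / 2.13 × 100 = 83.7 %

83.7 %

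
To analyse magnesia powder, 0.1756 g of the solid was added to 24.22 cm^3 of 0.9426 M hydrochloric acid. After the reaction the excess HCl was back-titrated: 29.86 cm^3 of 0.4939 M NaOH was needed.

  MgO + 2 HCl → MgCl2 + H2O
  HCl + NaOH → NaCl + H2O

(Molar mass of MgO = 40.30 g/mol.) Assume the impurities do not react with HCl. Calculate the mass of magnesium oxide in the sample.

n(HCl) added = 0.02422 × 0.9426 = 0.02283 mol
n(NaOH) used in back-titration = 0.02986 × 0.4939 = 0.01475 mol
n(HCl) left over = 0.01475 mol (1:1 ratio)
n(HCl) consumed by analyte = 0.02283 − 0.01475 = 8.082 × 10^-3 mol
From the 1:2 ratio, n(MgO) = 1/2 × 8.082 × 10^-3 = 4.041 × 10^-3 mol
mass of MgO = 4.041 × 10^-3 × 40.30 = 0.1629 g

0.1629 g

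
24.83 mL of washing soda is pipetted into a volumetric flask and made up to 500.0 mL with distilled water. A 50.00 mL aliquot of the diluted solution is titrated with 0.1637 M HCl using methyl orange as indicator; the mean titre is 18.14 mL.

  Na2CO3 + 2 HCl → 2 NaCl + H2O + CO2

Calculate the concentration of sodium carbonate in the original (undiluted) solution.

n(HCl) = 0.01814 × 0.1637 = 2.970 × 10^-3 mol
From the 1:2 ratio, n(Na2CO3) in the aliquot = 1/2 × 2.970 × 10^-3 = 1.485 × 10^-3 mol
[Na2CO3]_dilute = 1.485 × 10^-3 / 0.05000 = 0.02970 mol/L
Dilution factor = 500.0 / 24.83 = 20.14
[Na2CO3]_stock = 0.02970 × 20.14 = 0.5980 mol/L

0.5980 M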